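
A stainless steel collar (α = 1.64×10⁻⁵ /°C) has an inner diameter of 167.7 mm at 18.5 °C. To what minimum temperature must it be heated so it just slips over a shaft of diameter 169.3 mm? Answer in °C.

Required Δd = 169.3 − 167.7 = 1.6 mm
Δd = αd₀ΔT ⇒ ΔT = Δd/(αd₀) = 1.6 / (1.64×10⁻⁵ × 167.7) = 581.76 K
T_min = 18.5 + 581.76 = 600.26 °C

T = 600 °C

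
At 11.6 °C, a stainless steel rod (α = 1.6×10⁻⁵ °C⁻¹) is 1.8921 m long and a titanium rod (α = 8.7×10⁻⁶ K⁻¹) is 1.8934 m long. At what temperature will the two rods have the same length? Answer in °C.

Equal length when α₁L₁ΔT − α₂L₂ΔT = L₂ − L₁ = 1.30×10⁻³ m
α₁L₁ = 3.02736×10⁻⁵, α₂L₂ = 1.647258×10⁻⁵ → Δ(αL) = 1.380102×10⁻⁵ m/K
ΔT = 1.30×10⁻³ / 1.380102×10⁻⁵ = 94.196 K, so T = 11.6 + 94.196 = 105.796 °C

T = 105.8 °C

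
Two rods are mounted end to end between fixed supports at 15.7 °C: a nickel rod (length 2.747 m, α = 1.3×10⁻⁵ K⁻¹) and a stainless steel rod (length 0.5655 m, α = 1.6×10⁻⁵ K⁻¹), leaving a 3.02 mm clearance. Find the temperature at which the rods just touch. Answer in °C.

α₁L₁ = 3.5711×10⁻⁵ m/K, α₂L₂ = 9.048×10⁻⁶ m/K → total 4.4759×10⁻⁵ m/K
ΔT = g/(α₁L₁+α₂L₂) = 3.02×10⁻³ / 4.4759×10⁻⁵ = 67.472 K
T = 15.7 + 67.472 = 83.172 °C

T = 83.2 °C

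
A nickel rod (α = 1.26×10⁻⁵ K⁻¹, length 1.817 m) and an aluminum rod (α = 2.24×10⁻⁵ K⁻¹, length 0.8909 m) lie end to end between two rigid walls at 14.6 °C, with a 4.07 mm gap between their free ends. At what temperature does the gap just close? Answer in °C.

T = 110 °C

α₁L₁ = 2.28942×10⁻⁵ m/K, α₂L₂ = 1.995616×10⁻⁵ m/K → total 4.285036×10⁻⁵ m/K
ΔT = g/(α₁L₁+α₂L₂) = 4.07×10⁻³ / 4.285036×10⁻⁵ = 94.98 K
T = 14.6 + 94.98 = 109.58 °C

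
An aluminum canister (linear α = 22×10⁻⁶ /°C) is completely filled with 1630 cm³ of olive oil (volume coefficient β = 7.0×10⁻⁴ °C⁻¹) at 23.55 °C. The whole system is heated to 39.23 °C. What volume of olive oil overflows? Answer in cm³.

16.2 cm³

The canister also expands: β_container ≈ 3α = 6.6×10⁻⁵ /K
Net overflow = V₀(β_liq − 3α_cont)ΔT
β − 3α = 7.00×10⁻⁴ − 6.6×10⁻⁵ = 6.34×10⁻⁴ /K; ΔT = 15.68 K
ΔV = 1630 × 6.34×10⁻⁴ × 15.68 = 16.2 cm³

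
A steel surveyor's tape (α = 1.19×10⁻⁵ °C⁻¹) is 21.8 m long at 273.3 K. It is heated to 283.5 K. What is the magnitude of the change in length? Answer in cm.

ΔL = 0.265 cm

|ΔT| = |283.5 − 273.3| = 10.2 K
ΔL = αL₀ΔT = (1.19×10⁻⁵)(21.8)(10.2) = 2.65×10⁻³ m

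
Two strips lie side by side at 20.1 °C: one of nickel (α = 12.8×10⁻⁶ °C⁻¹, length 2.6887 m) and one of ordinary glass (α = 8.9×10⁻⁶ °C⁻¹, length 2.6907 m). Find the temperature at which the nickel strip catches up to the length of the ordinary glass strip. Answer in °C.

T = 211.2 °C

L₁(1 + α₁ΔT) = L₂(1 + α₂ΔT) ⇒ ΔT = (L₂ − L₁)/(α₁L₁ − α₂L₂)
L₂ − L₁ = 2.6907 − 2.6887 = 2.00×10⁻³ m
α₁L₁ − α₂L₂ = 12.8×10⁻⁶×2.6887 − 8.9×10⁻⁶×2.6907 = 1.046813×10⁻⁵ m/K
ΔT = 2.00×10⁻³ / 1.046813×10⁻⁵ = 191.056 K
T = 20.1 + 191.056 = 211.156 °C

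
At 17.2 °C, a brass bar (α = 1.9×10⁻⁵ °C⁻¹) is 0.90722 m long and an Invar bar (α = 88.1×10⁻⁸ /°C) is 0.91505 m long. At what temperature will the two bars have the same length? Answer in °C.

T = 493.7 °C

L₁(1 + α₁ΔT) = L₂(1 + α₂ΔT) ⇒ ΔT = (L₂ − L₁)/(α₁L₁ − α₂L₂)
L₂ − L₁ = 0.91505 − 0.90722 = 7.83×10⁻³ m
α₁L₁ − α₂L₂ = 1.9×10⁻⁵×0.90722 − 88.1×10⁻⁸×0.91505 = 1.643102095×10⁻⁵ m/K
ΔT = 7.83×10⁻³ / 1.643102095×10⁻⁵ = 476.538 K
T = 17.2 + 476.538 = 493.738 °C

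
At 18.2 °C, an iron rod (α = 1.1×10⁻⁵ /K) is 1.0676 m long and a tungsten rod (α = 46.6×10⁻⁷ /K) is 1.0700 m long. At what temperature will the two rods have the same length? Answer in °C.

T = 373.4 °C

L₁(1 + α₁ΔT) = L₂(1 + α₂ΔT) ⇒ ΔT = (L₂ − L₁)/(α₁L₁ − α₂L₂)
L₂ − L₁ = 1.0700 − 1.0676 = 2.40×10⁻³ m
α₁L₁ − α₂L₂ = 1.1×10⁻⁵×1.0676 − 46.6×10⁻⁷×1.0700 = 6.7574×10⁻⁶ m/K
ΔT = 2.40×10⁻³ / 6.7574×10⁻⁶ = 355.166 K
T = 18.2 + 355.166 = 373.366 °C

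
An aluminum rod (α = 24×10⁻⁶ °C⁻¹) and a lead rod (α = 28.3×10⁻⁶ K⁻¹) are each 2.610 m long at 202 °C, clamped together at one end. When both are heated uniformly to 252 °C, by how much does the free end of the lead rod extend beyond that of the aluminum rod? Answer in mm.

0.561 mm

ΔT = 50 K
aluminum: ΔL = 24×10⁻⁶ × 2.610 m × 50 = 3.1320×10⁻³ m = 3.1320 mm
lead: ΔL = 28.3×10⁻⁶ × 2.610 m × 50 = 3.6931×10⁻³ m = 3.6931 mm
difference = 3.6931 − 3.1320 = 0.5611 mm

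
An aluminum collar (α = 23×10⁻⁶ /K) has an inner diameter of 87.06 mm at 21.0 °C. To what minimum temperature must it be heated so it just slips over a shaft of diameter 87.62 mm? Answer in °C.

Required Δd = 87.62 − 87.06 = 0.56 mm
Δd = αd₀ΔT ⇒ ΔT = Δd/(αd₀) = 0.56 / (23×10⁻⁶ × 87.06) = 279.67 K
T_min = 21.0 + 279.67 = 300.67 °C

T = 301 °C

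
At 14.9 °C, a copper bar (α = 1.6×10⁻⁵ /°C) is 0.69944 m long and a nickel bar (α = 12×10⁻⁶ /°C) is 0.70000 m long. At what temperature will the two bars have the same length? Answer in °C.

T = 215.5 °C

Equal length when α₁L₁ΔT − α₂L₂ΔT = L₂ − L₁ = 5.60×10⁻⁴ m
α₁L₁ = 1.119104×10⁻⁵, α₂L₂ = 8.400×10⁻⁶ → Δ(αL) = 2.79104×10⁻⁶ m/K
ΔT = 5.60×10⁻⁴ / 2.79104×10⁻⁶ = 200.642 K, so T = 14.9 + 200.642 = 215.542 °C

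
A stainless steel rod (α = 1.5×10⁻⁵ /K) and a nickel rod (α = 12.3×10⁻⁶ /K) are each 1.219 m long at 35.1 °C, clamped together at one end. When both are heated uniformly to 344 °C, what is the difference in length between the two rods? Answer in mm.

ΔT = 308.9 K
stainless steel: ΔL = 1.5×10⁻⁵ × 1.219 m × 308.9 = 5.6482×10⁻³ m = 5.6482 mm
nickel: ΔL = 12.3×10⁻⁶ × 1.219 m × 308.9 = 4.6316×10⁻³ m = 4.6316 mm
difference = 5.6482 − 4.6316 = 1.0166 mm

1.02 mm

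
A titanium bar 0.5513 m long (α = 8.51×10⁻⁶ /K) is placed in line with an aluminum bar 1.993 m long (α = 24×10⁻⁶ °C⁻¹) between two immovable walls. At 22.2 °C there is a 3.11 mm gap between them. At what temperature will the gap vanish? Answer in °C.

α₁L₁ = 4.691563×10⁻⁶ m/K, α₂L₂ = 4.7832×10⁻⁵ m/K → total 5.2523563×10⁻⁵ m/K
ΔT = g/(α₁L₁+α₂L₂) = 3.11×10⁻³ / 5.2523563×10⁻⁵ = 59.212 K
T = 22.2 + 59.212 = 81.412 °C

T = 81.4 °C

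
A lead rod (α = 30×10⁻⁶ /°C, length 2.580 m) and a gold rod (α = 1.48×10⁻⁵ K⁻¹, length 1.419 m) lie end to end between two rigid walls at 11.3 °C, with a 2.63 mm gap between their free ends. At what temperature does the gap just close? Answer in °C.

α₁L₁ = 7.740×10⁻⁵ m/K, α₂L₂ = 2.10012×10⁻⁵ m/K → total 9.84012×10⁻⁵ m/K
ΔT = g/(α₁L₁+α₂L₂) = 2.63×10⁻³ / 9.84012×10⁻⁵ = 26.727 K
T = 11.3 + 26.727 = 38.027 °C

T = 38.0 °C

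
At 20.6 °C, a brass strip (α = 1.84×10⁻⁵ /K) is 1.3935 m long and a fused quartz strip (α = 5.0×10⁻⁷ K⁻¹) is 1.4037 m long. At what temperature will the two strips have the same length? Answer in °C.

T = 429.6 °C

Equal length when α₁L₁ΔT − α₂L₂ΔT = L₂ − L₁ = 1.02×10⁻² m
α₁L₁ = 2.56404×10⁻⁵, α₂L₂ = 7.0185×10⁻⁷ → Δ(αL) = 2.493855×10⁻⁵ m/K
ΔT = 1.02×10⁻² / 2.493855×10⁻⁵ = 409.005 K, so T = 20.6 + 409.005 = 429.605 °C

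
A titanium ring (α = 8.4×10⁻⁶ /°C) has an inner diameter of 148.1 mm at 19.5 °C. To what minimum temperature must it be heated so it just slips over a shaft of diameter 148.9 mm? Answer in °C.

T = 663 °C

Required Δd = 148.9 − 148.1 = 0.8 mm
Δd = αd₀ΔT ⇒ ΔT = Δd/(αd₀) = 0.8 / (8.4×10⁻⁶ × 148.1) = 643.07 K
T_min = 19.5 + 643.07 = 662.57 °C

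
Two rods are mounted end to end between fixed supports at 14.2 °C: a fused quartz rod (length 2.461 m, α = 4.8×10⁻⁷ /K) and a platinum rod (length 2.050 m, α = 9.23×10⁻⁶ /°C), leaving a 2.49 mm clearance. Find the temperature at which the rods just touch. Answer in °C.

T = 138 °C

Gap closes when ΔL₁ + ΔL₂ = 2.49 mm = 2.49×10⁻³ m
(α₁L₁ + α₂L₂)ΔT = g
α₁L₁ + α₂L₂ = 4.8×10⁻⁷×2.461 + 9.23×10⁻⁶×2.050 = 2.010278×10⁻⁵ m/K
ΔT = 2.49×10⁻³ / 2.010278×10⁻⁵ = 123.86 K
T = 14.2 + 123.86 = 138.06 °C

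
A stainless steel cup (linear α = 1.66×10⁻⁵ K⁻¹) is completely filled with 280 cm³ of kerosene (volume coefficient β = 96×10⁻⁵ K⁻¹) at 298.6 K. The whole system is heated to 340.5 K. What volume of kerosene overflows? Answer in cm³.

The cup also expands: β_container ≈ 3α = 4.98×10⁻⁵ /K
Net overflow = V₀(β_liq − 3α_cont)ΔT
β − 3α = 9.60×10⁻⁴ − 4.98×10⁻⁵ = 9.102×10⁻⁴ /K; ΔT = 41.9 K
ΔV = 280 × 9.102×10⁻⁴ × 41.9 = 10.7 cm³

10.7 cm³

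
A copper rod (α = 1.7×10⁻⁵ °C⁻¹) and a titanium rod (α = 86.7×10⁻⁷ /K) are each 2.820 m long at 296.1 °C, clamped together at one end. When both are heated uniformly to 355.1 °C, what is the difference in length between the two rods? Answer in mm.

ΔT = 59.0 K
copper: ΔL = 1.7×10⁻⁵ × 2.820 m × 59.0 = 2.8285×10⁻³ m = 2.8285 mm
titanium: ΔL = 86.7×10⁻⁷ × 2.820 m × 59.0 = 1.4425×10⁻³ m = 1.4425 mm
difference = 2.8285 − 1.4425 = 1.3860 mm

1.39 mm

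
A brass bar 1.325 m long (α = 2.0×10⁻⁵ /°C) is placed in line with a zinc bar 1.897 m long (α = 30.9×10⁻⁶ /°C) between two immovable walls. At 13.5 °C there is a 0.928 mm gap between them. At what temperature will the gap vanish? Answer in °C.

Gap closes when ΔL₁ + ΔL₂ = 0.928 mm = 9.28×10⁻⁴ m
(α₁L₁ + α₂L₂)ΔT = g
α₁L₁ + α₂L₂ = 2.0×10⁻⁵×1.325 + 30.9×10⁻⁶×1.897 = 8.51173×10⁻⁵ m/K
ΔT = 9.28×10⁻⁴ / 8.51173×10⁻⁵ = 10.903 K
T = 13.5 + 10.903 = 24.403 °C

T = 24.4 °C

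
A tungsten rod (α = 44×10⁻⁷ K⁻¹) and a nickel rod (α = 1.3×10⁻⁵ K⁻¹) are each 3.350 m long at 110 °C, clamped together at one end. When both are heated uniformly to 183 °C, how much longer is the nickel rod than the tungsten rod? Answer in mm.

ΔT = 73 K
tungsten: ΔL = 44×10⁻⁷ × 3.350 m × 73 = 1.0760×10⁻³ m = 1.0760 mm
nickel: ΔL = 1.3×10⁻⁵ × 3.350 m × 73 = 3.1791×10⁻³ m = 3.1791 mm
difference = 3.1791 − 1.0760 = 2.1031 mm

2.10 mm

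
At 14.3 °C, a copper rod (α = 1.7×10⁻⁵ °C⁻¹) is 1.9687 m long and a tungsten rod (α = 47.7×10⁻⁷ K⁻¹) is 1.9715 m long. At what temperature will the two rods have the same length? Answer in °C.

T = 130.7 °C

Equal length when α₁L₁ΔT − α₂L₂ΔT = L₂ − L₁ = 2.80×10⁻³ m
α₁L₁ = 3.34679×10⁻⁵, α₂L₂ = 9.404055×10⁻⁶ → Δ(αL) = 2.4063845×10⁻⁵ m/K
ΔT = 2.80×10⁻³ / 2.4063845×10⁻⁵ = 116.357 K, so T = 14.3 + 116.357 = 130.657 °C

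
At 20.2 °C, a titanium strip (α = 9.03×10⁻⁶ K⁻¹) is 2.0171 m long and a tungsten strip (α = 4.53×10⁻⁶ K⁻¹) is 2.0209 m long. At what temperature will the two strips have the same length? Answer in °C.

T = 439.6 °C

L₁(1 + α₁ΔT) = L₂(1 + α₂ΔT) ⇒ ΔT = (L₂ − L₁)/(α₁L₁ − α₂L₂)
L₂ − L₁ = 2.0209 − 2.0171 = 3.80×10⁻³ m
α₁L₁ − α₂L₂ = 9.03×10⁻⁶×2.0171 − 4.53×10⁻⁶×2.0209 = 9.059736×10⁻⁶ m/K
ΔT = 3.80×10⁻³ / 9.059736×10⁻⁶ = 419.438 K
T = 20.2 + 419.438 = 439.638 °C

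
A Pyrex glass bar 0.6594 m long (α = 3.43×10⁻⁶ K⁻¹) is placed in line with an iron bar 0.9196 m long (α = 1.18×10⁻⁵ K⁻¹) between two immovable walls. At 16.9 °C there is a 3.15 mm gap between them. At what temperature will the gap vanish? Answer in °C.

T = 257 °C

Gap closes when ΔL₁ + ΔL₂ = 3.15 mm = 3.15×10⁻³ m
(α₁L₁ + α₂L₂)ΔT = g
α₁L₁ + α₂L₂ = 3.43×10⁻⁶×0.6594 + 1.18×10⁻⁵×0.9196 = 1.3113022×10⁻⁵ m/K
ΔT = 3.15×10⁻³ / 1.3113022×10⁻⁵ = 240.22 K
T = 16.9 + 240.22 = 257.12 °C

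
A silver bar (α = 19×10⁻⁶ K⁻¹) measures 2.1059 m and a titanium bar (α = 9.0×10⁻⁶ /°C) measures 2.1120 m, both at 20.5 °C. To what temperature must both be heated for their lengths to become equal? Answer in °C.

L₁(1 + α₁ΔT) = L₂(1 + α₂ΔT) ⇒ ΔT = (L₂ − L₁)/(α₁L₁ − α₂L₂)
L₂ − L₁ = 2.1120 − 2.1059 = 6.10×10⁻³ m
α₁L₁ − α₂L₂ = 19×10⁻⁶×2.1059 − 9.0×10⁻⁶×2.1120 = 2.10041×10⁻⁵ m/K
ΔT = 6.10×10⁻³ / 2.10041×10⁻⁵ = 290.419 K
T = 20.5 + 290.419 = 310.919 °C

T = 310.9 °C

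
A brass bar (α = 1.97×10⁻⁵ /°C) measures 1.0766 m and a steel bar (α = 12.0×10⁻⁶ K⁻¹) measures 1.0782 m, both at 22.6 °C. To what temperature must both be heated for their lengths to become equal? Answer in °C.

Equal length when α₁L₁ΔT − α₂L₂ΔT = L₂ − L₁ = 1.60×10⁻³ m
α₁L₁ = 2.120902×10⁻⁵, α₂L₂ = 1.29384×10⁻⁵ → Δ(αL) = 8.27062×10⁻⁶ m/K
ΔT = 1.60×10⁻³ / 8.27062×10⁻⁶ = 193.456 K, so T = 22.6 + 193.456 = 216.056 °C

T = 216.1 °C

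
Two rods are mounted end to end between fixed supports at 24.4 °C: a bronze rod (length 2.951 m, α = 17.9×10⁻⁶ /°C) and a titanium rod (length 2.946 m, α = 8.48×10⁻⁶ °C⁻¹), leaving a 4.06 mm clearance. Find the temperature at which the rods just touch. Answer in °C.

T = 76.6 °C

α₁L₁ = 5.28229×10⁻⁵ m/K, α₂L₂ = 2.498208×10⁻⁵ m/K → total 7.780498×10⁻⁵ m/K
ΔT = g/(α₁L₁+α₂L₂) = 4.06×10⁻³ / 7.780498×10⁻⁵ = 52.182 K
T = 24.4 + 52.182 = 76.582 °C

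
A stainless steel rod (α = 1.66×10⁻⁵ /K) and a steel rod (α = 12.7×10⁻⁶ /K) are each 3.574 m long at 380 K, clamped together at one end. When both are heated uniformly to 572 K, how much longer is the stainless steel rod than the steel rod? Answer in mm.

2.68 mm

ΔT = 192 K
stainless steel: ΔL = 1.66×10⁻⁵ × 3.574 m × 192 = 1.1391×10⁻² m = 11.391 mm
steel: ΔL = 12.7×10⁻⁶ × 3.574 m × 192 = 8.7148×10⁻³ m = 8.7148 mm
difference = 11.391 − 8.7148 = 2.6762 mm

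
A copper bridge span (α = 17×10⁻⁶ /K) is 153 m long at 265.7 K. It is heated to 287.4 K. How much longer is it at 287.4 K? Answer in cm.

ΔL = 5.64 cm

|ΔT| = |287.4 − 265.7| = 21.7 K
ΔL = αL₀ΔT = (17×10⁻⁶)(153)(21.7) = 5.64×10⁻² m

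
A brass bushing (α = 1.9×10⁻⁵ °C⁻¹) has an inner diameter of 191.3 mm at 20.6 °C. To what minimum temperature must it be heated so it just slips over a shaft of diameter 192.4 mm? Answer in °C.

T = 323 °C

Required Δd = 192.4 − 191.3 = 1.1 mm
Δd = αd₀ΔT ⇒ ΔT = Δd/(αd₀) = 1.1 / (1.9×10⁻⁵ × 191.3) = 302.64 K
T_min = 20.6 + 302.64 = 323.24 °C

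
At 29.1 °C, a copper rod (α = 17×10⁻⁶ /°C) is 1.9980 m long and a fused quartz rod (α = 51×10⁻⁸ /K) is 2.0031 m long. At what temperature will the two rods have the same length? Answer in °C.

T = 183.9 °C

L₁(1 + α₁ΔT) = L₂(1 + α₂ΔT) ⇒ ΔT = (L₂ − L₁)/(α₁L₁ − α₂L₂)
L₂ − L₁ = 2.0031 − 1.9980 = 5.10×10⁻³ m
α₁L₁ − α₂L₂ = 17×10⁻⁶×1.9980 − 51×10⁻⁸×2.0031 = 3.2944419×10⁻⁵ m/K
ΔT = 5.10×10⁻³ / 3.2944419×10⁻⁵ = 154.806 K
T = 29.1 + 154.806 = 183.906 °C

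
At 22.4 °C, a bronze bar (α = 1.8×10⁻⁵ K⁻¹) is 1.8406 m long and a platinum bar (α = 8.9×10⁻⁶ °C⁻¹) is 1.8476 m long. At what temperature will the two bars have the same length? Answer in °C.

L₁(1 + α₁ΔT) = L₂(1 + α₂ΔT) ⇒ ΔT = (L₂ − L₁)/(α₁L₁ − α₂L₂)
L₂ − L₁ = 1.8476 − 1.8406 = 7.00×10⁻³ m
α₁L₁ − α₂L₂ = 1.8×10⁻⁵×1.8406 − 8.9×10⁻⁶×1.8476 = 1.668716×10⁻⁵ m/K
ΔT = 7.00×10⁻³ / 1.668716×10⁻⁵ = 419.484 K
T = 22.4 + 419.484 = 441.884 °C

T = 441.9 °C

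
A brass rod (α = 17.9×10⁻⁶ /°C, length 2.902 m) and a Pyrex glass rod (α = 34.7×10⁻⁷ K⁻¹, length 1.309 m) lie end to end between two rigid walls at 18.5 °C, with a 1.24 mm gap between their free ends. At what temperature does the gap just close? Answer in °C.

Gap closes when ΔL₁ + ΔL₂ = 1.24 mm = 1.24×10⁻³ m
(α₁L₁ + α₂L₂)ΔT = g
α₁L₁ + α₂L₂ = 17.9×10⁻⁶×2.902 + 34.7×10⁻⁷×1.309 = 5.648803×10⁻⁵ m/K
ΔT = 1.24×10⁻³ / 5.648803×10⁻⁵ = 21.952 K
T = 18.5 + 21.952 = 40.452 °C

T = 40.5 °C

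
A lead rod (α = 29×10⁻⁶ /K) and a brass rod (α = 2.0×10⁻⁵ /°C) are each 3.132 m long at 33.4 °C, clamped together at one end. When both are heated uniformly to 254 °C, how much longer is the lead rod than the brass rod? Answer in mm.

6.22 mm

ΔT = 220.6 K
lead: ΔL = 29×10⁻⁶ × 3.132 m × 220.6 = 2.0037×10⁻² m = 20.037 mm
brass: ΔL = 2.0×10⁻⁵ × 3.132 m × 220.6 = 1.3818×10⁻² m = 13.818 mm
difference = 20.037 − 13.818 = 6.219 mm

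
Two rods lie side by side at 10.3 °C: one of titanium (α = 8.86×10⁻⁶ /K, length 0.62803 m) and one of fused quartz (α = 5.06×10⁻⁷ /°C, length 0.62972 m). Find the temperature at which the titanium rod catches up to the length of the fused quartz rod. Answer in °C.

T = 332.5 °C

L₁(1 + α₁ΔT) = L₂(1 + α₂ΔT) ⇒ ΔT = (L₂ − L₁)/(α₁L₁ − α₂L₂)
L₂ − L₁ = 0.62972 − 0.62803 = 1.69×10⁻³ m
α₁L₁ − α₂L₂ = 8.86×10⁻⁶×0.62803 − 5.06×10⁻⁷×0.62972 = 5.24570748×10⁻⁶ m/K
ΔT = 1.69×10⁻³ / 5.24570748×10⁻⁶ = 322.168 K
T = 10.3 + 322.168 = 332.468 °C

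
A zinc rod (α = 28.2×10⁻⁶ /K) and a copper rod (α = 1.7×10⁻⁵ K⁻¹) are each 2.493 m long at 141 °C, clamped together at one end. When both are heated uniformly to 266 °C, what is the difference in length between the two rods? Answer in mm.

ΔT = 125 K
zinc: ΔL = 28.2×10⁻⁶ × 2.493 m × 125 = 8.7878×10⁻³ m = 8.7878 mm
copper: ΔL = 1.7×10⁻⁵ × 2.493 m × 125 = 5.2976×10⁻³ m = 5.2976 mm
difference = 8.7878 − 5.2976 = 3.4902 mm

3.49 mm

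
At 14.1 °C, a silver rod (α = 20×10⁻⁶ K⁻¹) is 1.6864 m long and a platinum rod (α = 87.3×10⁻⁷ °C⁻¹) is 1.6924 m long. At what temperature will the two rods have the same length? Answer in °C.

T = 330.7 °C

L₁(1 + α₁ΔT) = L₂(1 + α₂ΔT) ⇒ ΔT = (L₂ − L₁)/(α₁L₁ − α₂L₂)
L₂ − L₁ = 1.6924 − 1.6864 = 6.00×10⁻³ m
α₁L₁ − α₂L₂ = 20×10⁻⁶×1.6864 − 87.3×10⁻⁷×1.6924 = 1.8953348×10⁻⁵ m/K
ΔT = 6.00×10⁻³ / 1.8953348×10⁻⁵ = 316.567 K
T = 14.1 + 316.567 = 330.667 °C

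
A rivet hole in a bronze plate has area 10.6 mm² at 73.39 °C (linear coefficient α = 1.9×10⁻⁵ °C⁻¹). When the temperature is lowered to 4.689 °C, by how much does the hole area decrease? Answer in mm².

Area coefficient ≈ 2α; |ΔT| = 68.701 K
ΔA = 2αA₀ΔT = 2(1.9×10⁻⁵)(10.6)(68.701) = 0.0277 mm²

ΔA = 0.0277 mm²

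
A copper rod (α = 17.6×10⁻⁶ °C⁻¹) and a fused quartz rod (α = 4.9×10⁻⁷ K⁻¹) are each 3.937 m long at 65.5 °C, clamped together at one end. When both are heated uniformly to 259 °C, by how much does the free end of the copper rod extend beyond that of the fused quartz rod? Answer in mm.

13.0 mm

ΔT = 193.5 K
copper: ΔL = 17.6×10⁻⁶ × 3.937 m × 193.5 = 1.3408×10⁻² m = 13.408 mm
fused quartz: ΔL = 4.9×10⁻⁷ × 3.937 m × 193.5 = 3.7329×10⁻⁴ m = 0.37329 mm
difference = 13.408 − 0.37329 = 13.03471 mm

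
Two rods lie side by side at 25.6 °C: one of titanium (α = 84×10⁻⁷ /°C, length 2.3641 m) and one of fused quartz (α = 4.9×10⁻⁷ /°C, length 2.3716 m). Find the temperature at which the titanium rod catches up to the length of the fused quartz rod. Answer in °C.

T = 426.7 °C

L₁(1 + α₁ΔT) = L₂(1 + α₂ΔT) ⇒ ΔT = (L₂ − L₁)/(α₁L₁ − α₂L₂)
L₂ − L₁ = 2.3716 − 2.3641 = 7.50×10⁻³ m
α₁L₁ − α₂L₂ = 84×10⁻⁷×2.3641 − 4.9×10⁻⁷×2.3716 = 1.8696356×10⁻⁵ m/K
ΔT = 7.50×10⁻³ / 1.8696356×10⁻⁵ = 401.148 K
T = 25.6 + 401.148 = 426.748 °C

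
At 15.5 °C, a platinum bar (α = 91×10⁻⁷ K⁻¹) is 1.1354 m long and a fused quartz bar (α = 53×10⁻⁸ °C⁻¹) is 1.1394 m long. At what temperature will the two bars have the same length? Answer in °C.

T = 426.7 °C

Equal length when α₁L₁ΔT − α₂L₂ΔT = L₂ − L₁ = 4.00×10⁻³ m
α₁L₁ = 1.033214×10⁻⁵, α₂L₂ = 6.03882×10⁻⁷ → Δ(αL) = 9.728258×10⁻⁶ m/K
ΔT = 4.00×10⁻³ / 9.728258×10⁻⁶ = 411.173 K, so T = 15.5 + 411.173 = 426.673 °C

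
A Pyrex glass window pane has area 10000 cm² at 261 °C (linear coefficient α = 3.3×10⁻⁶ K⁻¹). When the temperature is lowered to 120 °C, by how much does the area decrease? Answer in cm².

Area coefficient ≈ 2α; |ΔT| = 141 K
ΔA = 2αA₀ΔT = 2(3.3×10⁻⁶)(10000)(141) = 9.31 cm²

ΔA = 9.31 cm²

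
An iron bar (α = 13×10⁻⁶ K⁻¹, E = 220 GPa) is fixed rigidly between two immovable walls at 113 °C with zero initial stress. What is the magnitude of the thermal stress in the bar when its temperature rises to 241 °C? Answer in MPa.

σ = 366 MPa

Fully constrained: the free strain ε = αΔT is blocked, so σ = Eε = EαΔT.
|ΔT| = 128 K
σ = 220×10⁹ × 13×10⁻⁶ × 128 = 3.66×10⁸ Pa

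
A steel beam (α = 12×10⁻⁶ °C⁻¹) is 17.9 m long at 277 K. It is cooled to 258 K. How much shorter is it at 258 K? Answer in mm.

ΔL = 4.08 mm

|ΔT| = |258 − 277| = 19 K
ΔL = αL₀ΔT = (12×10⁻⁶)(17.9)(19) = 4.08×10⁻³ m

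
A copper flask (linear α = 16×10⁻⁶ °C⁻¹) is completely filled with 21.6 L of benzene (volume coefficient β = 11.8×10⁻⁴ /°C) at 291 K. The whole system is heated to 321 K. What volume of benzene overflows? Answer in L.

The flask also expands: β_container ≈ 3α = 4.8×10⁻⁵ /K
Net overflow = V₀(β_liq − 3α_cont)ΔT
β − 3α = 1.18×10⁻³ − 4.8×10⁻⁵ = 1.132×10⁻³ /K; ΔT = 30 K
ΔV = 21.6 × 1.132×10⁻³ × 30 = 0.734 L

0.734 L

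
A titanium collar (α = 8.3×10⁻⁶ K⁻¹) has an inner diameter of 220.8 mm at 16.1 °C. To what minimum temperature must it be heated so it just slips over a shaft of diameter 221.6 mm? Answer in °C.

Required Δd = 221.6 − 220.8 = 0.8 mm
Δd = αd₀ΔT ⇒ ΔT = Δd/(αd₀) = 0.8 / (8.3×10⁻⁶ × 220.8) = 436.53 K
T_min = 16.1 + 436.53 = 452.63 °C

T = 453 °C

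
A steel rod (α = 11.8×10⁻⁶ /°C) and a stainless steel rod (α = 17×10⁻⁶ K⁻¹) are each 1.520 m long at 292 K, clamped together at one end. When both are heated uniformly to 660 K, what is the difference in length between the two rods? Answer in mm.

ΔT = 368 K
steel: ΔL = 11.8×10⁻⁶ × 1.520 m × 368 = 6.6004×10⁻³ m = 6.6004 mm
stainless steel: ΔL = 17×10⁻⁶ × 1.520 m × 368 = 9.5091×10⁻³ m = 9.5091 mm
difference = 9.5091 − 6.6004 = 2.9087 mm

2.91 mm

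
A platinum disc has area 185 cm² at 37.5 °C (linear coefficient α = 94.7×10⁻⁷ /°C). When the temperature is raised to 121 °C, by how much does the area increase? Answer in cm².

ΔA = 0.293 cm²

Area coefficient ≈ 2α; |ΔT| = 83.5 K
ΔA = 2αA₀ΔT = 2(94.7×10⁻⁷)(185)(83.5) = 0.293 cm²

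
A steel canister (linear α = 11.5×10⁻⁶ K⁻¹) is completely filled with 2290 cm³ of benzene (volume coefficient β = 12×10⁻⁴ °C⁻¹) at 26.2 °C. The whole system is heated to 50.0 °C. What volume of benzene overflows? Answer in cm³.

63.5 cm³

The canister also expands: β_container ≈ 3α = 3.45×10⁻⁵ /K
Net overflow = V₀(β_liq − 3α_cont)ΔT
β − 3α = 1.20×10⁻³ − 3.45×10⁻⁵ = 1.1655×10⁻³ /K; ΔT = 23.8 K
ΔV = 2290 × 1.1655×10⁻³ × 23.8 = 63.5 cm³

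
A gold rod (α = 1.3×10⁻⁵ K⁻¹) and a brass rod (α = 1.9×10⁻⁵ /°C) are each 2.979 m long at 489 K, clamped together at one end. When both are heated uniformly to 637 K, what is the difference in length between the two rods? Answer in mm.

2.65 mm

ΔT = 148 K
gold: ΔL = 1.3×10⁻⁵ × 2.979 m × 148 = 5.7316×10⁻³ m = 5.7316 mm
brass: ΔL = 1.9×10⁻⁵ × 2.979 m × 148 = 8.3769×10⁻³ m = 8.3769 mm
difference = 8.3769 − 5.7316 = 2.6453 mm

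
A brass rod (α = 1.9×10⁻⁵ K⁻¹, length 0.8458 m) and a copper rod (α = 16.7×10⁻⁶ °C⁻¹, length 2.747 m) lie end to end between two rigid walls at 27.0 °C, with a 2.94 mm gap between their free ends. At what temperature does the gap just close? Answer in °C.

T = 74.5 °C

α₁L₁ = 1.60702×10⁻⁵ m/K, α₂L₂ = 4.58749×10⁻⁵ m/K → total 6.19451×10⁻⁵ m/K
ΔT = g/(α₁L₁+α₂L₂) = 2.94×10⁻³ / 6.19451×10⁻⁵ = 47.461 K
T = 27.0 + 47.461 = 74.461 °C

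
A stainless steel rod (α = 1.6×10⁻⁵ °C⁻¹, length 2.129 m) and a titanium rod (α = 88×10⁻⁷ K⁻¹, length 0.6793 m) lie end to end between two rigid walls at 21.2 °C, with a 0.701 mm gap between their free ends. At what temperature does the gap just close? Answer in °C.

α₁L₁ = 3.4064×10⁻⁵ m/K, α₂L₂ = 5.97784×10⁻⁶ m/K → total 4.004184×10⁻⁵ m/K
ΔT = g/(α₁L₁+α₂L₂) = 7.01×10⁻⁴ / 4.004184×10⁻⁵ = 17.507 K
T = 21.2 + 17.507 = 38.707 °C

T = 38.7 °C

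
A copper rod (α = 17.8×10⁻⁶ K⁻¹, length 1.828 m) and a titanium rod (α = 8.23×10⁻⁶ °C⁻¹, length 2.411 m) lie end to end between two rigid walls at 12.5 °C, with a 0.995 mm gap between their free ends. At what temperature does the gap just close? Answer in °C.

Gap closes when ΔL₁ + ΔL₂ = 0.995 mm = 9.95×10⁻⁴ m
(α₁L₁ + α₂L₂)ΔT = g
α₁L₁ + α₂L₂ = 17.8×10⁻⁶×1.828 + 8.23×10⁻⁶×2.411 = 5.238093×10⁻⁵ m/K
ΔT = 9.95×10⁻⁴ / 5.238093×10⁻⁵ = 18.995 K
T = 12.5 + 18.995 = 31.495 °C

T = 31.5 °C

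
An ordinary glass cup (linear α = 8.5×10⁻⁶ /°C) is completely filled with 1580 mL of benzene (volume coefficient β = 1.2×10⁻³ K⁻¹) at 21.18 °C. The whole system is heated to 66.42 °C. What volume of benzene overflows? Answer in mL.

84.0 mL

The cup also expands: β_container ≈ 3α = 2.55×10⁻⁵ /K
Net overflow = V₀(β_liq − 3α_cont)ΔT
β − 3α = 1.20×10⁻³ − 2.55×10⁻⁵ = 1.1745×10⁻³ /K; ΔT = 45.24 K
ΔV = 1580 × 1.1745×10⁻³ × 45.24 = 84.0 mL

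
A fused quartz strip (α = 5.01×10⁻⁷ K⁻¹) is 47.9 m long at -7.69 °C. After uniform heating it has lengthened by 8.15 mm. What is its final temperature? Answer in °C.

ΔL = αL₀ΔT ⇒ ΔT = ΔL / (αL₀)
ΔT = 8.15×10⁻³ m / (5.01×10⁻⁷ × 47.9 m) = 339.61 K
T = -7.69 + 339.61 = 331.92 °C

T = 332 °C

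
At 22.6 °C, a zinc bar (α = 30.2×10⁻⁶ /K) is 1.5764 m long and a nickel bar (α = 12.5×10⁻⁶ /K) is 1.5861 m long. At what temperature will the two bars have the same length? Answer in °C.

T = 371.8 °C

Equal length when α₁L₁ΔT − α₂L₂ΔT = L₂ − L₁ = 9.70×10⁻³ m
α₁L₁ = 4.760728×10⁻⁵, α₂L₂ = 1.982625×10⁻⁵ → Δ(αL) = 2.778103×10⁻⁵ m/K
ΔT = 9.70×10⁻³ / 2.778103×10⁻⁵ = 349.159 K, so T = 22.6 + 349.159 = 371.759 °C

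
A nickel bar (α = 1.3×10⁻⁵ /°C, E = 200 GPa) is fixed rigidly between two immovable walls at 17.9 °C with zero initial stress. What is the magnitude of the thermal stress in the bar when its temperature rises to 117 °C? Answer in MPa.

σ = 258 MPa

Fully constrained: the free strain ε = αΔT is blocked, so σ = Eε = EαΔT.
|ΔT| = 99.1 K
σ = 200×10⁹ × 1.3×10⁻⁵ × 99.1 = 2.58×10⁸ Pa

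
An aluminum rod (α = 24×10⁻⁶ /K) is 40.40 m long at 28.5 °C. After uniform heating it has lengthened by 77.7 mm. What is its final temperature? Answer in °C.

ΔL = αL₀ΔT ⇒ ΔT = ΔL / (αL₀)
ΔT = 77.7×10⁻³ m / (24×10⁻⁶ × 40.40 m) = 80.14 K
T = 28.5 + 80.14 = 108.64 °C

T = 109 °C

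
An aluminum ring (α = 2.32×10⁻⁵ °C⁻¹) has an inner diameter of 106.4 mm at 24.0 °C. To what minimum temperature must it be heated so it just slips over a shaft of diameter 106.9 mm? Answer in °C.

T = 227 °C

Required Δd = 106.9 − 106.4 = 0.5 mm
Δd = αd₀ΔT ⇒ ΔT = Δd/(αd₀) = 0.5 / (2.32×10⁻⁵ × 106.4) = 202.55 K
T_min = 24.0 + 202.55 = 226.55 °C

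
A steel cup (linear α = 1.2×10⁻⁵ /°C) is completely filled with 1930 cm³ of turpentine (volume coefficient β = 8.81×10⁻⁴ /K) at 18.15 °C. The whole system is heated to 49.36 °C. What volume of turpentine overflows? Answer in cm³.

50.9 cm³

The cup also expands: β_container ≈ 3α = 3.6×10⁻⁵ /K
Net overflow = V₀(β_liq − 3α_cont)ΔT
β − 3α = 8.81×10⁻⁴ − 3.6×10⁻⁵ = 8.45×10⁻⁴ /K; ΔT = 31.21 K
ΔV = 1930 × 8.45×10⁻⁴ × 31.21 = 50.9 cm³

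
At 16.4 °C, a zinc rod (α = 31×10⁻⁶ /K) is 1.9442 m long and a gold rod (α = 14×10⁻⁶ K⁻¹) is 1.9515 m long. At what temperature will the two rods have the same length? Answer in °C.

L₁(1 + α₁ΔT) = L₂(1 + α₂ΔT) ⇒ ΔT = (L₂ − L₁)/(α₁L₁ − α₂L₂)
L₂ − L₁ = 1.9515 − 1.9442 = 7.30×10⁻³ m
α₁L₁ − α₂L₂ = 31×10⁻⁶×1.9442 − 14×10⁻⁶×1.9515 = 3.29492×10⁻⁵ m/K
ΔT = 7.30×10⁻³ / 3.29492×10⁻⁵ = 221.553 K
T = 16.4 + 221.553 = 237.953 °C

T = 238.0 °C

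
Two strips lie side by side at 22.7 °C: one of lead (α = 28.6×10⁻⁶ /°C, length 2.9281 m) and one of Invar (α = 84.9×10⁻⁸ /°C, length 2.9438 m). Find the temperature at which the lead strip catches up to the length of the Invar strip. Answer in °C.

L₁(1 + α₁ΔT) = L₂(1 + α₂ΔT) ⇒ ΔT = (L₂ − L₁)/(α₁L₁ − α₂L₂)
L₂ − L₁ = 2.9438 − 2.9281 = 1.57×10⁻² m
α₁L₁ − α₂L₂ = 28.6×10⁻⁶×2.9281 − 84.9×10⁻⁸×2.9438 = 8.12443738×10⁻⁵ m/K
ΔT = 1.57×10⁻² / 8.12443738×10⁻⁵ = 193.244 K
T = 22.7 + 193.244 = 215.944 °C

T = 215.9 °C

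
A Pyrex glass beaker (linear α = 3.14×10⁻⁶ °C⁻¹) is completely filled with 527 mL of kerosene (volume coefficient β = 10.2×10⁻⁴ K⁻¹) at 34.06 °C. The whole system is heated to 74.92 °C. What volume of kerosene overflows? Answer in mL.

21.8 mL

The beaker also expands: β_container ≈ 3α = 9.42×10⁻⁶ /K
Net overflow = V₀(β_liq − 3α_cont)ΔT
β − 3α = 1.02×10⁻³ − 9.42×10⁻⁶ = 1.01058×10⁻³ /K; ΔT = 40.86 K
ΔV = 527 × 1.01058×10⁻³ × 40.86 = 21.8 mL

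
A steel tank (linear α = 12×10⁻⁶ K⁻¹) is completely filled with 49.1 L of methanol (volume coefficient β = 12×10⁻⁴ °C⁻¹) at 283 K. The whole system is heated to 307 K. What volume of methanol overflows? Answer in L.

The tank also expands: β_container ≈ 3α = 3.6×10⁻⁵ /K
Net overflow = V₀(β_liq − 3α_cont)ΔT
β − 3α = 1.20×10⁻³ − 3.6×10⁻⁵ = 1.164×10⁻³ /K; ΔT = 24 K
ΔV = 49.1 × 1.164×10⁻³ × 24 = 1.37 L

1.37 L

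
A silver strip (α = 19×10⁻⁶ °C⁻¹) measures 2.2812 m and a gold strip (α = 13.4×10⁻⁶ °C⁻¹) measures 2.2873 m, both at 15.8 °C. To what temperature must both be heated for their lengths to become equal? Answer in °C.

Equal length when α₁L₁ΔT − α₂L₂ΔT = L₂ − L₁ = 6.10×10⁻³ m
α₁L₁ = 4.33428×10⁻⁵, α₂L₂ = 3.064982×10⁻⁵ → Δ(αL) = 1.269298×10⁻⁵ m/K
ΔT = 6.10×10⁻³ / 1.269298×10⁻⁵ = 480.581 K, so T = 15.8 + 480.581 = 496.381 °C

T = 496.4 °C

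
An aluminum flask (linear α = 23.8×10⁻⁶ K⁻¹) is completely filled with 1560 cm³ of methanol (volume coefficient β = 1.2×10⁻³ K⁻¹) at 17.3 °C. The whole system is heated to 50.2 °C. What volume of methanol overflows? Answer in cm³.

The flask also expands: β_container ≈ 3α = 7.14×10⁻⁵ /K
Net overflow = V₀(β_liq − 3α_cont)ΔT
β − 3α = 1.20×10⁻³ − 7.14×10⁻⁵ = 1.1286×10⁻³ /K; ΔT = 32.9 K
ΔV = 1560 × 1.1286×10⁻³ × 32.9 = 57.9 cm³

57.9 cm³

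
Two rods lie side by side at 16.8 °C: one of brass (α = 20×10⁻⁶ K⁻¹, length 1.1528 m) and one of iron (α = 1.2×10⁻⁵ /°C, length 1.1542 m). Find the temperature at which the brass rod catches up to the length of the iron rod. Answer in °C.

Equal length when α₁L₁ΔT − α₂L₂ΔT = L₂ − L₁ = 1.40×10⁻³ m
α₁L₁ = 2.3056×10⁻⁵, α₂L₂ = 1.38504×10⁻⁵ → Δ(αL) = 9.2056×10⁻⁶ m/K
ΔT = 1.40×10⁻³ / 9.2056×10⁻⁶ = 152.081 K, so T = 16.8 + 152.081 = 168.881 °C

T = 168.9 °C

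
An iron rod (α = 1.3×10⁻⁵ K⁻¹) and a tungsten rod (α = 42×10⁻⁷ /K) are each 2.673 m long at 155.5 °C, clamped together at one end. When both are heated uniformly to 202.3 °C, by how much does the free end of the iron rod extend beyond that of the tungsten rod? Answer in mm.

1.10 mm

ΔT = 46.8 K
iron: ΔL = 1.3×10⁻⁵ × 2.673 m × 46.8 = 1.6263×10⁻³ m = 1.6263 mm
tungsten: ΔL = 42×10⁻⁷ × 2.673 m × 46.8 = 5.2540×10⁻⁴ m = 0.52540 mm
difference = 1.6263 − 0.52540 = 1.1009 mm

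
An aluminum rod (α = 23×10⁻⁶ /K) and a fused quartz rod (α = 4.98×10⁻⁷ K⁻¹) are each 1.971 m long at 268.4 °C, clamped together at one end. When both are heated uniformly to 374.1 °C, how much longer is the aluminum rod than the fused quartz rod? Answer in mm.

ΔT = 105.7 K
aluminum: ΔL = 23×10⁻⁶ × 1.971 m × 105.7 = 4.7917×10⁻³ m = 4.7917 mm
fused quartz: ΔL = 4.98×10⁻⁷ × 1.971 m × 105.7 = 1.0375×10⁻⁴ m = 0.10375 mm
difference = 4.7917 − 0.10375 = 4.68795 mm

4.69 mm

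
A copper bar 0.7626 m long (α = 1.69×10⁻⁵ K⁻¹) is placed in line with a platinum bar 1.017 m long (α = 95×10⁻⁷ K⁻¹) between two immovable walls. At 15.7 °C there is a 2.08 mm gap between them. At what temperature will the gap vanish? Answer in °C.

T = 108 °C

α₁L₁ = 1.288794×10⁻⁵ m/K, α₂L₂ = 9.6615×10⁻⁶ m/K → total 2.254944×10⁻⁵ m/K
ΔT = g/(α₁L₁+α₂L₂) = 2.08×10⁻³ / 2.254944×10⁻⁵ = 92.24 K
T = 15.7 + 92.24 = 107.94 °C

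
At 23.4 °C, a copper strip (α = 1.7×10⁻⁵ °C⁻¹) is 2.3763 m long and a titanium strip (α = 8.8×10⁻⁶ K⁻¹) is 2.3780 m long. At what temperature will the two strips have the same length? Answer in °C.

L₁(1 + α₁ΔT) = L₂(1 + α₂ΔT) ⇒ ΔT = (L₂ − L₁)/(α₁L₁ − α₂L₂)
L₂ − L₁ = 2.3780 − 2.3763 = 1.70×10⁻³ m
α₁L₁ − α₂L₂ = 1.7×10⁻⁵×2.3763 − 8.8×10⁻⁶×2.3780 = 1.94707×10⁻⁵ m/K
ΔT = 1.70×10⁻³ / 1.94707×10⁻⁵ = 87.311 K
T = 23.4 + 87.311 = 110.711 °C

T = 110.7 °C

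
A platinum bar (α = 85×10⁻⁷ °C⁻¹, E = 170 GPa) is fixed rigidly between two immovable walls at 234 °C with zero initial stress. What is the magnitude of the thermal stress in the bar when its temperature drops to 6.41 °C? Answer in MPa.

Fully constrained: the free strain ε = αΔT is blocked, so σ = Eε = EαΔT.
|ΔT| = 227.59 K
σ = 170×10⁹ × 85×10⁻⁷ × 227.59 = 3.29×10⁸ Pa

σ = 329 MPa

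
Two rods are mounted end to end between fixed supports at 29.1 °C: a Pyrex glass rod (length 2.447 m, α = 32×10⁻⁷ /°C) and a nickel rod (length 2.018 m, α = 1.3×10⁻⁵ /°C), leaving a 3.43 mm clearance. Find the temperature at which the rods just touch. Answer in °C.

T = 130 °C

α₁L₁ = 7.8304×10⁻⁶ m/K, α₂L₂ = 2.6234×10⁻⁵ m/K → total 3.40644×10⁻⁵ m/K
ΔT = g/(α₁L₁+α₂L₂) = 3.43×10⁻³ / 3.40644×10⁻⁵ = 100.69 K
T = 29.1 + 100.69 = 129.79 °C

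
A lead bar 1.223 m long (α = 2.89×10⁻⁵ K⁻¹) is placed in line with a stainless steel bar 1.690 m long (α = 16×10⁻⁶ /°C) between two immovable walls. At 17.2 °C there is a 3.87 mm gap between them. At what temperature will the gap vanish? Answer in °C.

T = 79.2 °C

Gap closes when ΔL₁ + ΔL₂ = 3.87 mm = 3.87×10⁻³ m
(α₁L₁ + α₂L₂)ΔT = g
α₁L₁ + α₂L₂ = 2.89×10⁻⁵×1.223 + 16×10⁻⁶×1.690 = 6.23847×10⁻⁵ m/K
ΔT = 3.87×10⁻³ / 6.23847×10⁻⁵ = 62.034 K
T = 17.2 + 62.034 = 79.234 °C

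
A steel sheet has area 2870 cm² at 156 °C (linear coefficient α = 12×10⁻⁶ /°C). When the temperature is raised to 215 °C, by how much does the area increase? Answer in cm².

ΔA = 4.06 cm²

Area coefficient ≈ 2α; |ΔT| = 59 K
ΔA = 2αA₀ΔT = 2(12×10⁻⁶)(2870)(59) = 4.06 cm²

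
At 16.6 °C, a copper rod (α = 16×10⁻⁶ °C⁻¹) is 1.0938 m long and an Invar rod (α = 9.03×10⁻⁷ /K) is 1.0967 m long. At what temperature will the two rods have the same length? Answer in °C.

T = 192.2 °C

Equal length when α₁L₁ΔT − α₂L₂ΔT = L₂ − L₁ = 2.90×10⁻³ m
α₁L₁ = 1.75008×10⁻⁵, α₂L₂ = 9.903201×10⁻⁷ → Δ(αL) = 1.65104799×10⁻⁵ m/K
ΔT = 2.90×10⁻³ / 1.65104799×10⁻⁵ = 175.646 K, so T = 16.6 + 175.646 = 192.246 °C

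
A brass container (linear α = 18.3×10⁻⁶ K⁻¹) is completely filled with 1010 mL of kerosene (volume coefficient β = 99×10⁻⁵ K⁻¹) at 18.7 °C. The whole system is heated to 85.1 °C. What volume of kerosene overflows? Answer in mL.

The container also expands: β_container ≈ 3α = 5.49×10⁻⁵ /K
Net overflow = V₀(β_liq − 3α_cont)ΔT
β − 3α = 9.90×10⁻⁴ − 5.49×10⁻⁵ = 9.351×10⁻⁴ /K; ΔT = 66.4 K
ΔV = 1010 × 9.351×10⁻⁴ × 66.4 = 62.7 mL

62.7 mL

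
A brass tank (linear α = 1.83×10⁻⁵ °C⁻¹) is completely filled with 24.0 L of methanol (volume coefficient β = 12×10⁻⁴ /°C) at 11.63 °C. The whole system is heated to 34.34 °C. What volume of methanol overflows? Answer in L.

The tank also expands: β_container ≈ 3α = 5.49×10⁻⁵ /K
Net overflow = V₀(β_liq − 3α_cont)ΔT
β − 3α = 1.20×10⁻³ − 5.49×10⁻⁵ = 1.1451×10⁻³ /K; ΔT = 22.71 K
ΔV = 24.0 × 1.1451×10⁻³ × 22.71 = 0.624 L

0.624 L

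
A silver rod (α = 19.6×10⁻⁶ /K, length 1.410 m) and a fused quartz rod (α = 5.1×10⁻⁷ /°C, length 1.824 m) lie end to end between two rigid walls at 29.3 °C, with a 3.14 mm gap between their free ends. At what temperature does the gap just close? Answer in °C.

T = 139 °C

α₁L₁ = 2.7636×10⁻⁵ m/K, α₂L₂ = 9.3024×10⁻⁷ m/K → total 2.856624×10⁻⁵ m/K
ΔT = g/(α₁L₁+α₂L₂) = 3.14×10⁻³ / 2.856624×10⁻⁵ = 109.92 K
T = 29.3 + 109.92 = 139.22 °C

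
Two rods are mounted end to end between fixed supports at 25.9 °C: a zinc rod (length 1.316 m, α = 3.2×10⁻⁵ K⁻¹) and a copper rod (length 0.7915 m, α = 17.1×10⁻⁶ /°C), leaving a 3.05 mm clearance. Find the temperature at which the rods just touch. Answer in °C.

Gap closes when ΔL₁ + ΔL₂ = 3.05 mm = 3.05×10⁻³ m
(α₁L₁ + α₂L₂)ΔT = g
α₁L₁ + α₂L₂ = 3.2×10⁻⁵×1.316 + 17.1×10⁻⁶×0.7915 = 5.564665×10⁻⁵ m/K
ΔT = 3.05×10⁻³ / 5.564665×10⁻⁵ = 54.810 K
T = 25.9 + 54.810 = 80.710 °C

T = 80.7 °C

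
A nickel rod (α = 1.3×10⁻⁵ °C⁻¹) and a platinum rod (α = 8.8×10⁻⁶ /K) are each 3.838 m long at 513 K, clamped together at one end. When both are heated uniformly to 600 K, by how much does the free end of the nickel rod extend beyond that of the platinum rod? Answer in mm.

1.40 mm

ΔT = 87 K
nickel: ΔL = 1.3×10⁻⁵ × 3.838 m × 87 = 4.3408×10⁻³ m = 4.3408 mm
platinum: ΔL = 8.8×10⁻⁶ × 3.838 m × 87 = 2.9384×10⁻³ m = 2.9384 mm
difference = 4.3408 − 2.9384 = 1.4024 mm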